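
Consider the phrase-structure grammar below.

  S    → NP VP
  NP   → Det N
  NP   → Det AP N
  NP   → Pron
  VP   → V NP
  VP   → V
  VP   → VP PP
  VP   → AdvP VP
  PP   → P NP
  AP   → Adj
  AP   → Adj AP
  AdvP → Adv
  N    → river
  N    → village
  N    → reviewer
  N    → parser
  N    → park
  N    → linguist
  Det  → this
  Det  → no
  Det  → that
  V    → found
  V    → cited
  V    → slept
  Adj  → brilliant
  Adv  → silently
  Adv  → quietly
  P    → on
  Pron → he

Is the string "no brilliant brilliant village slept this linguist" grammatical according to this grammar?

Grammatical

[S [NP [Det no] [AP [Adj brilliant] [AP [Adj brilliant]]] [N village]] [VP [V slept] [NP [Det this] [N linguist]]]]
Every word is introduced by a lexical rule and the phrasal rules combine the resulting categories into a single S.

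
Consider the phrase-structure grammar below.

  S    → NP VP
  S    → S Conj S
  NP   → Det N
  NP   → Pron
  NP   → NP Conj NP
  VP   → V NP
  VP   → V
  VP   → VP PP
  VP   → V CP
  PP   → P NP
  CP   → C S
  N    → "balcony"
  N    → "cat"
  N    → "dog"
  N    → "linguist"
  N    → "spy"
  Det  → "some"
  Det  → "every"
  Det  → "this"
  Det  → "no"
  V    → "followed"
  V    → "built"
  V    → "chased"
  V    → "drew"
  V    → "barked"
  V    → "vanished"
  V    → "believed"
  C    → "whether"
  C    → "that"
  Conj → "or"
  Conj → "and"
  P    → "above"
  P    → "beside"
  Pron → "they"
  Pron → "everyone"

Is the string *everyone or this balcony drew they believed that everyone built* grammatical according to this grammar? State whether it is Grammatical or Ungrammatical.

For S → NP VP, every NP-prefix leaves a non-VP remainder: after 'everyone' the remainder is not a VP; after 'everyone or this balcony' the remainder is not a VP. The alternative S rule S → S Conj S likewise has no satisfying split.

Ungrammatical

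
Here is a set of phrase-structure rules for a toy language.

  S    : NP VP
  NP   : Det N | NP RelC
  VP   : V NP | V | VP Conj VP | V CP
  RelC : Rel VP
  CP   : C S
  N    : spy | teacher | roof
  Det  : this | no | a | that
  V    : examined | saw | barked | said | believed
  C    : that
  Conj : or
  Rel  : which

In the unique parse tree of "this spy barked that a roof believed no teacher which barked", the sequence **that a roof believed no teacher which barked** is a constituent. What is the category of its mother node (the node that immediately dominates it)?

VP

[S [NP [Det this] [N spy]] [VP [V barked] [CP [C that] [S [NP [Det a] [N roof]] [VP [V believed] [NP [NP [Det no] [N teacher]] [RelC [Rel which] [VP [V barked]]]]]]]]]
The span 'that a roof believed no teacher which barked' is the CP node built by CP → C S.
Its mother is the VP built by VP → V CP.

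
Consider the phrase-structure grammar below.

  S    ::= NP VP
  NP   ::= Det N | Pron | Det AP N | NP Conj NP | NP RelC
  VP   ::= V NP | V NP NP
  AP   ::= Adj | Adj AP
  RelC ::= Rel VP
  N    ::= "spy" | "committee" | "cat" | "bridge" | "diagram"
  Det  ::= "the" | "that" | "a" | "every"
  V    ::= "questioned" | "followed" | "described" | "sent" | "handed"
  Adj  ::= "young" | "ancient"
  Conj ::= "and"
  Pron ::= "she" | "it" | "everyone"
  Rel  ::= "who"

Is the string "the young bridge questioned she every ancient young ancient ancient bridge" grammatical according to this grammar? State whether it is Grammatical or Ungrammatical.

Grammatical

S
  NP
    Det: the
    AP
      Adj: young
    N: bridge
  VP
    V: questioned
    NP
      Pron: she
    NP
      Det: every
      AP
        Adj: ancient
        AP
          Adj: young
          AP
            Adj: ancient
            AP
              Adj: ancient
      N: bridge
The bracketing above is licensed at every node by one of the given productions, with S at the root.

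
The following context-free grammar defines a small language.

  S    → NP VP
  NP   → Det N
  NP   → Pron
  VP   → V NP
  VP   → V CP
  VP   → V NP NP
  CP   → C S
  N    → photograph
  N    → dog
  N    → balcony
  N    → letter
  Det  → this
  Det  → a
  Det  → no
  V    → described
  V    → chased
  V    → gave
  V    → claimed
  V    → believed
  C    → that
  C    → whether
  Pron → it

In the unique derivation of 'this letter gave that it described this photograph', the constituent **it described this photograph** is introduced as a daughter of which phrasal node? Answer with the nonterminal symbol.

CP

S
  NP
    Det: this
    N: letter
  VP
    V: gave
    CP
      C: that
      S
        NP
          Pron: it
        VP
          V: described
          NP
            Det: this
            N: photograph
The span 'it described this photograph' is the S node built by S → NP VP.
Its mother is the CP built by CP → C S.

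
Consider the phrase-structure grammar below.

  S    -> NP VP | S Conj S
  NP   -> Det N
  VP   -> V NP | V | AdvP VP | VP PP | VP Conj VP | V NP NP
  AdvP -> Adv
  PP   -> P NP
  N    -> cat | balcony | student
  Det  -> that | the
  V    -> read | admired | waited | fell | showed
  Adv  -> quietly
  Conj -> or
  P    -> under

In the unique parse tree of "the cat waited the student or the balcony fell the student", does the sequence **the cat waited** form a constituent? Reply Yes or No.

No

[S [S [NP [Det the] [N cat]] [VP [V waited] [NP [Det the] [N student]]]] [Conj or] [S [NP [Det the] [N balcony]] [VP [V fell] [NP [Det the] [N student]]]]]
The smallest constituent containing 'the cat waited' is the S spanning 'the cat waited the student'; no single node in the tree dominates exactly the given words.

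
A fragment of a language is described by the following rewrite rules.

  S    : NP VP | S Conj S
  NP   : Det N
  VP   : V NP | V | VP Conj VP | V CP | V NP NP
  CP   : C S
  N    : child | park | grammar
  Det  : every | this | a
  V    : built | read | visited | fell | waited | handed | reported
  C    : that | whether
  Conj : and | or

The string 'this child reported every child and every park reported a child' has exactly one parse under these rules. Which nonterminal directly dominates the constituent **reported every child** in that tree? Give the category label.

S
  S
    NP
      Det: this
      N: child
    VP
      V: reported
      NP
        Det: every
        N: child
  Conj: and
  S
    NP
      Det: every
      N: park
    VP
      V: reported
      NP
        Det: a
        N: child
The span 'reported every child' is the VP node built by VP → V NP.
Its mother is the S built by S → NP VP.

S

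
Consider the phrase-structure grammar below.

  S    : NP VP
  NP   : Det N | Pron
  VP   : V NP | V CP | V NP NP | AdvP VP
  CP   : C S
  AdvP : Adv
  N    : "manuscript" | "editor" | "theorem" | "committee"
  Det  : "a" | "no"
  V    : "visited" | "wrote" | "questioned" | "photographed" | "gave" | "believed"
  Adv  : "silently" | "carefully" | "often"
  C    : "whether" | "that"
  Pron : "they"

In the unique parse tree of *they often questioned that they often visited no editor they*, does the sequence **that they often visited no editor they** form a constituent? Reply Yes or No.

Yes

[S [NP [Pron they]] [VP [AdvP [Adv often]] [VP [V questioned] [CP [C that] [S [NP [Pron they]] [VP [AdvP [Adv often]] [VP [V visited] [NP [Det no] [N editor]] [NP [Pron they]]]]]]]]]
The words 'that they often visited no editor they' are exhaustively dominated by a single CP node (built by CP → C S), so they form a constituent.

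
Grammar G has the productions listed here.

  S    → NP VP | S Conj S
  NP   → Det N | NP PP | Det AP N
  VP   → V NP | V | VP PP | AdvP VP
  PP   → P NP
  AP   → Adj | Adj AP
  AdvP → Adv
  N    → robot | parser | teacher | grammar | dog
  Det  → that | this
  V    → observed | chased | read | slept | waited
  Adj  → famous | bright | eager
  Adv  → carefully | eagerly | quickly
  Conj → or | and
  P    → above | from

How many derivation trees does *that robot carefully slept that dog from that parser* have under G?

Two of the 3 distinct bracketings:
[S [NP [Det that] [N robot]] [VP [VP [AdvP [Adv carefully]] [VP [V slept] [NP [Det that] [N dog]]]] [PP [P from] [NP [Det that] [N parser]]]]]
[S [NP [Det that] [N robot]] [VP [AdvP [Adv carefully]] [VP [V slept] [NP [NP [Det that] [N dog]] [PP [P from] [NP [Det that] [N parser]]]]]]]
The difference turns on whether NP → NP PP is used at the relevant span, versus an alternative expansion of NP.

3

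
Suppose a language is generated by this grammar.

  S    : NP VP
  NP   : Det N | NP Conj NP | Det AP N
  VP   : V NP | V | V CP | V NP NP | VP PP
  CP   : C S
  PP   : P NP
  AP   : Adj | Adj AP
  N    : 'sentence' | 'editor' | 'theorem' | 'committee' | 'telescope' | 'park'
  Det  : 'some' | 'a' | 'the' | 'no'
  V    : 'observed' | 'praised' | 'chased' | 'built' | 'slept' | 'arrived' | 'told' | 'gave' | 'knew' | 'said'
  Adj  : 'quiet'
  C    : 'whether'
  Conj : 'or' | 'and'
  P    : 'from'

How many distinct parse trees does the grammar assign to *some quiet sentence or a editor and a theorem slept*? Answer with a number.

The two bracketings:
[S [NP [NP [Det some] [AP [Adj quiet]] [N sentence]] [Conj or] [NP [NP [Det a] [N editor]] [Conj and] [NP [Det a] [N theorem]]]] [VP [V slept]]]
[S [NP [NP [NP [Det some] [AP [Adj quiet]] [N sentence]] [Conj or] [NP [Det a] [N editor]]] [Conj and] [NP [Det a] [N theorem]]] [VP [V slept]]]
The trees differ in how a recursive rule is bracketed over the same span.

2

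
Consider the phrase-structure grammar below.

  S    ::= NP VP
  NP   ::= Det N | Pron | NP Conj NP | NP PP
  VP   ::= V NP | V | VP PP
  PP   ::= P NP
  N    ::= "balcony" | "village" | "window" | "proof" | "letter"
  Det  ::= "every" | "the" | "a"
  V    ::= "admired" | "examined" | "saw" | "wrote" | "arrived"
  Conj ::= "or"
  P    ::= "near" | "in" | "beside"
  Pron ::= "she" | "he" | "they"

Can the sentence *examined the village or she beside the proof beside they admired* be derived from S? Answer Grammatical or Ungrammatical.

Ungrammatical

For S → NP VP, no prefix of the string parses as an NP.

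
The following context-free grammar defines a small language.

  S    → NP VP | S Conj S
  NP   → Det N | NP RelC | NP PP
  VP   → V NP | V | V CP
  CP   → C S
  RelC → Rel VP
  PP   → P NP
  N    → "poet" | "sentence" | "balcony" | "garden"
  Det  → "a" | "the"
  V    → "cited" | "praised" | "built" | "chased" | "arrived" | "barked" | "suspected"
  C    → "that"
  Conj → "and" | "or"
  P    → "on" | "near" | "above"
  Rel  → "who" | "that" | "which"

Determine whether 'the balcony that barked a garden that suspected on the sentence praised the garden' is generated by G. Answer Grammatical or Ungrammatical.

S
  NP
    NP
      Det: the
      N: balcony
    RelC
      Rel: that
      VP
        V: barked
        NP
          NP
            NP
              Det: a
              N: garden
            RelC
              Rel: that
              VP
                V: suspected
          PP
            P: on
            NP
              Det: the
              N: sentence
  VP
    V: praised
    NP
      Det: the
      N: garden
Each bracket corresponds to one application of a listed rule, so the string is derivable from S.

Grammatical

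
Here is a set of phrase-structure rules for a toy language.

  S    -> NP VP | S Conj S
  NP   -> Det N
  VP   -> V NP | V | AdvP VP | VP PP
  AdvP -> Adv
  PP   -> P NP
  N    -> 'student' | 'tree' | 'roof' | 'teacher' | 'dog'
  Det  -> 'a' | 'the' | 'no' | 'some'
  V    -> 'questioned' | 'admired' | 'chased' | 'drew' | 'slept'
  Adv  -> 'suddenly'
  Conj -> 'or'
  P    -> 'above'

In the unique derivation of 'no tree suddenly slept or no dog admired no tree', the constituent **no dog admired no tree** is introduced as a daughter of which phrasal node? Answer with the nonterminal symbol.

[S [S [NP [Det no] [N tree]] [VP [AdvP [Adv suddenly]] [VP [V slept]]]] [Conj or] [S [NP [Det no] [N dog]] [VP [V admired] [NP [Det no] [N tree]]]]]
The span 'no dog admired no tree' is the S node built by S → NP VP.
Its mother is the S built by S → S Conj S.

S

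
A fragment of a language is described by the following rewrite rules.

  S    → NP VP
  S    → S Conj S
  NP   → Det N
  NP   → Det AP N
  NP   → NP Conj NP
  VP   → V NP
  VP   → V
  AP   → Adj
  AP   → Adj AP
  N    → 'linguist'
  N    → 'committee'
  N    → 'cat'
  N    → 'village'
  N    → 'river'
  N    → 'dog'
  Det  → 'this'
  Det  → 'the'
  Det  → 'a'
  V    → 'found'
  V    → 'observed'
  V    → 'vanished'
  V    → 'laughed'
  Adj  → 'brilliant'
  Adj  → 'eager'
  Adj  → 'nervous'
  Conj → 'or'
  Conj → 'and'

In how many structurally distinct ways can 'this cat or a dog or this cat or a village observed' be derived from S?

Two of the 5 distinct bracketings:
[S [NP [NP [Det this] [N cat]] [Conj or] [NP [NP [Det a] [N dog]] [Conj or] [NP [NP [Det this] [N cat]] [Conj or] [NP [Det a] [N village]]]]] [VP [V observed]]]
[S [NP [NP [Det this] [N cat]] [Conj or] [NP [NP [NP [Det a] [N dog]] [Conj or] [NP [Det this] [N cat]]] [Conj or] [NP [Det a] [N village]]]] [VP [V observed]]]
The trees differ in how a recursive rule is bracketed over the same span.

5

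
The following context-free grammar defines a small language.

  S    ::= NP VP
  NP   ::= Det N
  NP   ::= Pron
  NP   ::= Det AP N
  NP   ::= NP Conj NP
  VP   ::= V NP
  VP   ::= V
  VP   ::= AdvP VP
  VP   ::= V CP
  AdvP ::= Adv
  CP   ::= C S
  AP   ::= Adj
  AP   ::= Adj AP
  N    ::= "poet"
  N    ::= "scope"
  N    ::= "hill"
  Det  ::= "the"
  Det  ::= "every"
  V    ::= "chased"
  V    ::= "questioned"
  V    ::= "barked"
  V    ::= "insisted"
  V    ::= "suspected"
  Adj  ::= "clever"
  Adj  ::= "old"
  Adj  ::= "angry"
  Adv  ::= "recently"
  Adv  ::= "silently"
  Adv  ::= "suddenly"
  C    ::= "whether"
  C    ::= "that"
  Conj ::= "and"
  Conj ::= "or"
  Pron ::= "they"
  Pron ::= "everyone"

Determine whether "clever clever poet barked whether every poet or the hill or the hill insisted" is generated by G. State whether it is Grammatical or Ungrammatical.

For S → NP VP, no prefix of the string parses as an NP.

Ungrammatical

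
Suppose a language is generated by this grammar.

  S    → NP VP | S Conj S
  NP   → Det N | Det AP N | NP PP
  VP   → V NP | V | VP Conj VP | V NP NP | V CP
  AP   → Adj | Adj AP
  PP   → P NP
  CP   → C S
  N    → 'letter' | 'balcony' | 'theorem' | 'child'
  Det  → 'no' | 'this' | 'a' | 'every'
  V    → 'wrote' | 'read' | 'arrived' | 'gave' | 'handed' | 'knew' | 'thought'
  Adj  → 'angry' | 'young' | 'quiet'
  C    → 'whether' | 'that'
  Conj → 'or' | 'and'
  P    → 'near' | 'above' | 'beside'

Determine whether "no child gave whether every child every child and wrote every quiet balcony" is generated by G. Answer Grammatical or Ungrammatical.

For S → NP VP, the only prefix that parses as NP is 'no child', but the remainder 'gave whether every child every child and wrote every quiet balcony' is not a VP under these rules. The alternative S rule S → S Conj S likewise has no satisfying split.

Ungrammatical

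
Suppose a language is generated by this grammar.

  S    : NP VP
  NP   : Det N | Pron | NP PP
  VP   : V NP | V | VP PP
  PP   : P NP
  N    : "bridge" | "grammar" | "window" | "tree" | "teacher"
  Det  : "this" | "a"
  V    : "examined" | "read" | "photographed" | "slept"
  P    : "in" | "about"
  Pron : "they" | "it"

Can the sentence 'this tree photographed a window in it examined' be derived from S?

Ungrammatical

For S → NP VP, the only prefix that parses as NP is 'this tree', but the remainder 'photographed a window in it examined' is not a VP under these rules.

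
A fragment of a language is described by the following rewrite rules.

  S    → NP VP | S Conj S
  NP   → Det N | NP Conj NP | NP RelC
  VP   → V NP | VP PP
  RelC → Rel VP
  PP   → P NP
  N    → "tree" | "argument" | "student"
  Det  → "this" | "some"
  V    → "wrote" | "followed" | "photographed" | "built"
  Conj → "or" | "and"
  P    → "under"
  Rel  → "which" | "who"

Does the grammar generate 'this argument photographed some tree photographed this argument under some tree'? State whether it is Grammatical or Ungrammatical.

Ungrammatical

For S → NP VP, the only prefix that parses as NP is 'this argument', but the remainder 'photographed some tree photographed this argument under some tree' is not a VP under these rules. The alternative S rule S → S Conj S likewise has no satisfying split.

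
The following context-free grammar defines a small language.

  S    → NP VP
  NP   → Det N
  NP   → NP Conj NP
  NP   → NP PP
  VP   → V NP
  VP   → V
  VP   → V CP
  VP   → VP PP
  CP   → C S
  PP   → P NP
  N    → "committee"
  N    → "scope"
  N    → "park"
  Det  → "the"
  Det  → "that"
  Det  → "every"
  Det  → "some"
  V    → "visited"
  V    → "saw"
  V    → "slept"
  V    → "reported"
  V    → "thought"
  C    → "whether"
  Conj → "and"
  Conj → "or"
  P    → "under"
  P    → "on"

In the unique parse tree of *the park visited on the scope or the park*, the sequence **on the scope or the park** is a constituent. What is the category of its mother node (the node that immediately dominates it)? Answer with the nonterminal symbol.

VP

S
  NP
    Det: the
    N: park
  VP
    VP
      V: visited
    PP
      P: on
      NP
        NP
          Det: the
          N: scope
        Conj: or
        NP
          Det: the
          N: park
The span 'on the scope or the park' is the PP node built by PP → P NP.
Its mother is the VP built by VP → VP PP.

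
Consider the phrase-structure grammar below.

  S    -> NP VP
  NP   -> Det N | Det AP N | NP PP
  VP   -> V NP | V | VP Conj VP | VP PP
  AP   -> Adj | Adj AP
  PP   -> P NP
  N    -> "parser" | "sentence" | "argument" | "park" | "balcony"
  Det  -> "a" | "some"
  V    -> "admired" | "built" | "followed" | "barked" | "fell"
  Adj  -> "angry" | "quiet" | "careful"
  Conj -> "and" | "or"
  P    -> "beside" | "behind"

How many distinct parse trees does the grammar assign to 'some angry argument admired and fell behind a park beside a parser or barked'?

7

Two of the 7 distinct bracketings:
[S [NP [Det some] [AP [Adj angry]] [N argument]] [VP [VP [V admired]] [Conj and] [VP [VP [VP [V fell]] [PP [P behind] [NP [NP [Det a] [N park]] [PP [P beside] [NP [Det a] [N parser]]]]]] [Conj or] [VP [V barked]]]]]
[S [NP [Det some] [AP [Adj angry]] [N argument]] [VP [VP [V admired]] [Conj and] [VP [VP [VP [VP [V fell]] [PP [P behind] [NP [Det a] [N park]]]] [PP [P beside] [NP [Det a] [N parser]]]] [Conj or] [VP [V barked]]]]]
The difference turns on whether NP → NP PP is used at the relevant span, versus an alternative expansion of NP.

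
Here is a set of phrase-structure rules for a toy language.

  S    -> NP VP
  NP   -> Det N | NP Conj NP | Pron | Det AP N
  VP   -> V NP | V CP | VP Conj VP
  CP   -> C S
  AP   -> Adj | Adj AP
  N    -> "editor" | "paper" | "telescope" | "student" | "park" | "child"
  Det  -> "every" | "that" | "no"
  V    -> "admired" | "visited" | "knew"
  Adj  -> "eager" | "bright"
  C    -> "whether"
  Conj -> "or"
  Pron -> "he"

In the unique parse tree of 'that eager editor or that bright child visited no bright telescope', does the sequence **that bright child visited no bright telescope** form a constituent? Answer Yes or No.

No

[S [NP [NP [Det that] [AP [Adj eager]] [N editor]] [Conj or] [NP [Det that] [AP [Adj bright]] [N child]]] [VP [V visited] [NP [Det no] [AP [Adj bright]] [N telescope]]]]
The smallest constituent containing 'that bright child visited no bright telescope' is the S spanning 'that eager editor or that bright child visited no bright telescope'; no single node in the tree dominates exactly the given words.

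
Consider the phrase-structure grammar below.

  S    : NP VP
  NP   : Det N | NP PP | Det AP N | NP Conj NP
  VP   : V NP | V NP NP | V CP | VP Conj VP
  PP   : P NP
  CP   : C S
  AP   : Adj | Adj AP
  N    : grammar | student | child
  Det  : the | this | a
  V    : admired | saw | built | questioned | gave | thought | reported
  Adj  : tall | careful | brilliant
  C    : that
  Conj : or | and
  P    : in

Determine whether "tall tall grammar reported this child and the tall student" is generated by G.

Ungrammatical

For S → NP VP, no prefix of the string parses as an NP.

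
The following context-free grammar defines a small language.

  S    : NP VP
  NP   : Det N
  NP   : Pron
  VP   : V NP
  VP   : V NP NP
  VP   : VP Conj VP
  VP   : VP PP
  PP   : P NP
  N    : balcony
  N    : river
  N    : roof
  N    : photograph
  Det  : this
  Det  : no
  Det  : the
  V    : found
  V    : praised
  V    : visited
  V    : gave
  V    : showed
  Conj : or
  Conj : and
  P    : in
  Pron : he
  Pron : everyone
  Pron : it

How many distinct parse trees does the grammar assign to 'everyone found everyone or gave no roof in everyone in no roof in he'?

Two of the 4 distinct bracketings:
[S [NP [Pron everyone]] [VP [VP [V found] [NP [Pron everyone]]] [Conj or] [VP [VP [VP [VP [V gave] [NP [Det no] [N roof]]] [PP [P in] [NP [Pron everyone]]]] [PP [P in] [NP [Det no] [N roof]]]] [PP [P in] [NP [Pron he]]]]]]
[S [NP [Pron everyone]] [VP [VP [VP [V found] [NP [Pron everyone]]] [Conj or] [VP [VP [VP [V gave] [NP [Det no] [N roof]]] [PP [P in] [NP [Pron everyone]]]] [PP [P in] [NP [Det no] [N roof]]]]] [PP [P in] [NP [Pron he]]]]]
The trees differ in how a recursive rule is bracketed over the same span.

4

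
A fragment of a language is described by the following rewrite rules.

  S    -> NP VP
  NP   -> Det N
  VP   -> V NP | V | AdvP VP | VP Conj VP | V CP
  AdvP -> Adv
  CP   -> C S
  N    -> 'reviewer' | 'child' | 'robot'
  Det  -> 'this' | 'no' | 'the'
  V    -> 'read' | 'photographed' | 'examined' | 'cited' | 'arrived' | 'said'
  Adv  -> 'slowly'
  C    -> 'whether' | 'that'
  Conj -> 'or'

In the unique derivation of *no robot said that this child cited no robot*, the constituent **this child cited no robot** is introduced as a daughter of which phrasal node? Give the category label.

CP

[S [NP [Det no] [N robot]] [VP [V said] [CP [C that] [S [NP [Det this] [N child]] [VP [V cited] [NP [Det no] [N robot]]]]]]]
The span 'this child cited no robot' is the S node built by S → NP VP.
Its mother is the CP built by CP → C S.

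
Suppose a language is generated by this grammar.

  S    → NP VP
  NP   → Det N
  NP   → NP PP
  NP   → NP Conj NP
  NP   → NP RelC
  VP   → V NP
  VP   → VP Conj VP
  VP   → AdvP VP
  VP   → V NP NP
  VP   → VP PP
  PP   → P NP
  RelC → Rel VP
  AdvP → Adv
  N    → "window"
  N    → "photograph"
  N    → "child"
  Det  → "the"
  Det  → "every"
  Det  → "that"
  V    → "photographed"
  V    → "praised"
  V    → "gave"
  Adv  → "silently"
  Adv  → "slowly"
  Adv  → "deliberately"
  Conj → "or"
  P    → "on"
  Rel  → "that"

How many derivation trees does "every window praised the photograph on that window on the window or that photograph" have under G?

9

Two of the 9 distinct bracketings:
[S [NP [Det every] [N window]] [VP [V praised] [NP [NP [Det the] [N photograph]] [PP [P on] [NP [NP [Det that] [N window]] [PP [P on] [NP [NP [Det the] [N window]] [Conj or] [NP [Det that] [N photograph]]]]]]]]]
[S [NP [Det every] [N window]] [VP [V praised] [NP [NP [Det the] [N photograph]] [PP [P on] [NP [NP [NP [Det that] [N window]] [PP [P on] [NP [Det the] [N window]]]] [Conj or] [NP [Det that] [N photograph]]]]]]]
The trees differ in how a recursive rule is bracketed over the same span.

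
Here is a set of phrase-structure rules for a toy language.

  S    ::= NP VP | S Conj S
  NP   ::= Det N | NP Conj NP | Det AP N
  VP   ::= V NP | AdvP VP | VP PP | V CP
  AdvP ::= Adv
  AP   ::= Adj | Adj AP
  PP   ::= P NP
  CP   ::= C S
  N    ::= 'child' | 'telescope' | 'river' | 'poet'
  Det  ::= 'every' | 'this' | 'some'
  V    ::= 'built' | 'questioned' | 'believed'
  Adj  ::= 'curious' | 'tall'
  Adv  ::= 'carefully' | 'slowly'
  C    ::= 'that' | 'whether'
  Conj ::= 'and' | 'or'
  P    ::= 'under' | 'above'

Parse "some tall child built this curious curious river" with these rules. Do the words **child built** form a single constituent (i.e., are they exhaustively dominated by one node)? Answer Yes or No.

No

[S [NP [Det some] [AP [Adj tall]] [N child]] [VP [V built] [NP [Det this] [AP [Adj curious] [AP [Adj curious]]] [N river]]]]
The smallest constituent containing 'child built' is the S spanning 'some tall child built this curious curious river'; no single node in the tree dominates exactly the given words.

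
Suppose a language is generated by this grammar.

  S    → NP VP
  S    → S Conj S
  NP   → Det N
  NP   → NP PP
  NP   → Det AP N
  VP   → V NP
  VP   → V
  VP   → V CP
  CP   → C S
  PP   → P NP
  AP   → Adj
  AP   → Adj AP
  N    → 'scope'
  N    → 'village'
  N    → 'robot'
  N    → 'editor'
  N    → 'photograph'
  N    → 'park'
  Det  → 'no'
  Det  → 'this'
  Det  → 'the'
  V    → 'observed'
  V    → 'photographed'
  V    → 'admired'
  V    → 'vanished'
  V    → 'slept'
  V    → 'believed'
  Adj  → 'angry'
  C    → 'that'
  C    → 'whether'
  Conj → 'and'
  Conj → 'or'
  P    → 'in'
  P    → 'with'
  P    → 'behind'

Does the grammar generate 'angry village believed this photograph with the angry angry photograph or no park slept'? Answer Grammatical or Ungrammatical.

For S → NP VP, no prefix of the string parses as an NP. The alternative S rule S → S Conj S likewise has no satisfying split.

Ungrammatical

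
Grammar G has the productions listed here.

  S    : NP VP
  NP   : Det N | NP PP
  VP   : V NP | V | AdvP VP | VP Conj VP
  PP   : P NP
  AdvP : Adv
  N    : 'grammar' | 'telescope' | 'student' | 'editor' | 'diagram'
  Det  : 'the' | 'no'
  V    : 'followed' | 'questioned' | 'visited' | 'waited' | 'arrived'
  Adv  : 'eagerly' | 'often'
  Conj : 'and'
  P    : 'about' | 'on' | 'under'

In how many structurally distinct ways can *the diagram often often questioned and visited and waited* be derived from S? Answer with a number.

9

Two of the 9 distinct bracketings:
[S [NP [Det the] [N diagram]] [VP [AdvP [Adv often]] [VP [AdvP [Adv often]] [VP [VP [V questioned]] [Conj and] [VP [VP [V visited]] [Conj and] [VP [V waited]]]]]]]
[S [NP [Det the] [N diagram]] [VP [AdvP [Adv often]] [VP [AdvP [Adv often]] [VP [VP [VP [V questioned]] [Conj and] [VP [V visited]]] [Conj and] [VP [V waited]]]]]]
The trees differ in how a recursive rule is bracketed over the same span.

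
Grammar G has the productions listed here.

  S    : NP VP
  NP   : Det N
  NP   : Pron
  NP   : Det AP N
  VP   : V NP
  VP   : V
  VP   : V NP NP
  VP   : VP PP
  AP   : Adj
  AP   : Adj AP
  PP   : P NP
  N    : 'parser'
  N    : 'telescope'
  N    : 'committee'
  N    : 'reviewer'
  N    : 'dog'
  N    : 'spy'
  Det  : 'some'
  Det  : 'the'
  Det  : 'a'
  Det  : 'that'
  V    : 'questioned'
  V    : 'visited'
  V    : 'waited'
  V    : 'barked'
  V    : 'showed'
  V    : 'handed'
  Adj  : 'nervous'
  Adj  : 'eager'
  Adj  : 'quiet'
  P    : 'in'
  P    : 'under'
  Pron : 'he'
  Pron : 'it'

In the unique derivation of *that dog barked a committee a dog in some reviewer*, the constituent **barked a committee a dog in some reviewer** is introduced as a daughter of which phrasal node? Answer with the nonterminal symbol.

S

[S [NP [Det that] [N dog]] [VP [VP [V barked] [NP [Det a] [N committee]] [NP [Det a] [N dog]]] [PP [P in] [NP [Det some] [N reviewer]]]]]
The span 'barked a committee a dog in some reviewer' is the VP node built by VP → VP PP.
Its mother is the S built by S → NP VP.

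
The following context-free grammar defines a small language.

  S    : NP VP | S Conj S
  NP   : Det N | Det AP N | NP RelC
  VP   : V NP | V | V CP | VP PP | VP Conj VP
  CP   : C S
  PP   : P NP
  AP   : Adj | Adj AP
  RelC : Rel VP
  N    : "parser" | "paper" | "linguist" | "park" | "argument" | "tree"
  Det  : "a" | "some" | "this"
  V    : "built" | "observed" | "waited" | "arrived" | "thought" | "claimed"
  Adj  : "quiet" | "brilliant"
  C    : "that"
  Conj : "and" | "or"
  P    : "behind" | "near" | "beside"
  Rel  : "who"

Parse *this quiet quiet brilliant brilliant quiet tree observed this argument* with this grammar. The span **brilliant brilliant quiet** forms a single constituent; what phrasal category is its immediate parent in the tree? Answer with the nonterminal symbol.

[S [NP [Det this] [AP [Adj quiet] [AP [Adj quiet] [AP [Adj brilliant] [AP [Adj brilliant] [AP [Adj quiet]]]]]] [N tree]] [VP [V observed] [NP [Det this] [N argument]]]]
The span 'brilliant brilliant quiet' is the AP node built by AP → Adj AP.
Its mother is the AP built by AP → Adj AP.

AP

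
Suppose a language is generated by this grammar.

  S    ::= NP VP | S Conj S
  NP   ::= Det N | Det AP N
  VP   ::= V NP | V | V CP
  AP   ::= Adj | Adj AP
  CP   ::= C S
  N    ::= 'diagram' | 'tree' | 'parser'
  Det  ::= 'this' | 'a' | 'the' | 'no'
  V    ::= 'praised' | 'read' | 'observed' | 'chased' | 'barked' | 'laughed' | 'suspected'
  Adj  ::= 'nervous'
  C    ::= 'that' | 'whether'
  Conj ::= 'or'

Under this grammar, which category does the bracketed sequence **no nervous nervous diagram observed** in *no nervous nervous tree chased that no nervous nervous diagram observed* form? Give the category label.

S

S
  NP
    Det: no
    AP
      Adj: nervous
      AP
        Adj: nervous
    N: tree
  VP
    V: chased
    CP
      C: that
      S
        NP
          Det: no
          AP
            Adj: nervous
            AP
              Adj: nervous
          N: diagram
        VP
          V: observed
The span 'no nervous nervous diagram observed' is the S node built by S → NP VP.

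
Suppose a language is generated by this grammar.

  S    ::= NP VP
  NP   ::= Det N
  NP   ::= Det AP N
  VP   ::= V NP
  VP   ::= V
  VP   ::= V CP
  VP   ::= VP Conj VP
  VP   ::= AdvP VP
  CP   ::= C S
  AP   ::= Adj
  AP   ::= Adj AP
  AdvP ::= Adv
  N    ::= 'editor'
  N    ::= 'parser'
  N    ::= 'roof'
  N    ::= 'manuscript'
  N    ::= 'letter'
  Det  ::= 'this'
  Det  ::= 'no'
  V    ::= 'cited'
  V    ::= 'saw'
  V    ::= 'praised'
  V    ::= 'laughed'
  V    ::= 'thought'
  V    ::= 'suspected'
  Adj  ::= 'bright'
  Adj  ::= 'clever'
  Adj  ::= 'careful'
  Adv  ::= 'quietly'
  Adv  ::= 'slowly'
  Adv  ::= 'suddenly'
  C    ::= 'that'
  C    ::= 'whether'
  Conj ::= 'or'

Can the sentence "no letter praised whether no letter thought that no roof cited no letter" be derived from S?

Grammatical

[S [NP [Det no] [N letter]] [VP [V praised] [CP [C whether] [S [NP [Det no] [N letter]] [VP [V thought] [CP [C that] [S [NP [Det no] [N roof]] [VP [V cited] [NP [Det no] [N letter]]]]]]]]]]
The bracketing above is licensed at every node by one of the given productions, with S at the root.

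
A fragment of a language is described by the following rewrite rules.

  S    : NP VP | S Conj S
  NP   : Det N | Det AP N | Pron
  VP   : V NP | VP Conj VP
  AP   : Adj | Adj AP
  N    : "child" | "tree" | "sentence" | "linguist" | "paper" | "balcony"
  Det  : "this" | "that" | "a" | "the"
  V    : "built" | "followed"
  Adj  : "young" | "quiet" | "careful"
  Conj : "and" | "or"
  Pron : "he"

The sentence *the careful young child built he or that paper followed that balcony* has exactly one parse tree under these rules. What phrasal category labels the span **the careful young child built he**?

[S [S [NP [Det the] [AP [Adj careful] [AP [Adj young]]] [N child]] [VP [V built] [NP [Pron he]]]] [Conj or] [S [NP [Det that] [N paper]] [VP [V followed] [NP [Det that] [N balcony]]]]]
The span 'the careful young child built he' is the S node built by S → NP VP.

S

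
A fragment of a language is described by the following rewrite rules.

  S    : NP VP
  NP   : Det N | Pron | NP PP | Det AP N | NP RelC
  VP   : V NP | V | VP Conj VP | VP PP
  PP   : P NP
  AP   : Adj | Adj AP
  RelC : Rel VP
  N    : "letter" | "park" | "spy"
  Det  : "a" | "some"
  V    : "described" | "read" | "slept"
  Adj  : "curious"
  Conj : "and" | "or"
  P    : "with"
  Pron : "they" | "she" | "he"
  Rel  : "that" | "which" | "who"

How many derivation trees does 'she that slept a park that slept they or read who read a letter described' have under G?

4

Two of the 4 distinct bracketings:
[S [NP [NP [Pron she]] [RelC [Rel that] [VP [V slept] [NP [NP [NP [Det a] [N park]] [RelC [Rel that] [VP [VP [V slept] [NP [Pron they]]] [Conj or] [VP [V read]]]]] [RelC [Rel who] [VP [V read] [NP [Det a] [N letter]]]]]]]] [VP [V described]]]
[S [NP [NP [NP [Pron she]] [RelC [Rel that] [VP [V slept] [NP [NP [Det a] [N park]] [RelC [Rel that] [VP [VP [V slept] [NP [Pron they]]] [Conj or] [VP [V read]]]]]]]] [RelC [Rel who] [VP [V read] [NP [Det a] [N letter]]]]] [VP [V described]]]
The trees differ in how a recursive rule is bracketed over the same span.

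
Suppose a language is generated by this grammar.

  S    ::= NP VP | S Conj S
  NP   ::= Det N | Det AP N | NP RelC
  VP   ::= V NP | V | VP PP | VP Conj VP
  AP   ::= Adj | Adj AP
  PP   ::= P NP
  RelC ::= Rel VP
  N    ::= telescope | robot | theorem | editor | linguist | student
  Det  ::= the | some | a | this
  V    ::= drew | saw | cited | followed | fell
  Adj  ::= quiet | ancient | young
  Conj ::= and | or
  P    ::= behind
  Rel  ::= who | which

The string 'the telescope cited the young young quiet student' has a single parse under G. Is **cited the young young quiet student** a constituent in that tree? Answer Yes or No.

[S [NP [Det the] [N telescope]] [VP [V cited] [NP [Det the] [AP [Adj young] [AP [Adj young] [AP [Adj quiet]]]] [N student]]]]
The words 'cited the young young quiet student' are exhaustively dominated by a single VP node (built by VP → V NP), so they form a constituent.

Yes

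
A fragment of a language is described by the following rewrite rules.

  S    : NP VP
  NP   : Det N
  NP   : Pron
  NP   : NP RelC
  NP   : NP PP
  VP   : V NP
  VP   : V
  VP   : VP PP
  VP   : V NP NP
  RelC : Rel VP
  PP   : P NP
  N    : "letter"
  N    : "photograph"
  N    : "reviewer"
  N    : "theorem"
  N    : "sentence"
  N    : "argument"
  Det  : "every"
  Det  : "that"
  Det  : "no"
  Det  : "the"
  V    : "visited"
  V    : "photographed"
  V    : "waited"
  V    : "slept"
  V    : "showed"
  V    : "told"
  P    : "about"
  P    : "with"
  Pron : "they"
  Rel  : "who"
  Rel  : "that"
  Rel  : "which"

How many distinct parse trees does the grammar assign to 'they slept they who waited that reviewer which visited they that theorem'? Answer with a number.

Two of the 7 distinct bracketings:
[S [NP [Pron they]] [VP [V slept] [NP [NP [Pron they]] [RelC [Rel who] [VP [V waited] [NP [NP [Det that] [N reviewer]] [RelC [Rel which] [VP [V visited] [NP [Pron they]] [NP [Det that] [N theorem]]]]]]]]]]
[S [NP [Pron they]] [VP [V slept] [NP [NP [Pron they]] [RelC [Rel who] [VP [V waited] [NP [NP [Det that] [N reviewer]] [RelC [Rel which] [VP [V visited] [NP [Pron they]]]]] [NP [Det that] [N theorem]]]]]]]
The trees differ in how a recursive rule is bracketed over the same span.

7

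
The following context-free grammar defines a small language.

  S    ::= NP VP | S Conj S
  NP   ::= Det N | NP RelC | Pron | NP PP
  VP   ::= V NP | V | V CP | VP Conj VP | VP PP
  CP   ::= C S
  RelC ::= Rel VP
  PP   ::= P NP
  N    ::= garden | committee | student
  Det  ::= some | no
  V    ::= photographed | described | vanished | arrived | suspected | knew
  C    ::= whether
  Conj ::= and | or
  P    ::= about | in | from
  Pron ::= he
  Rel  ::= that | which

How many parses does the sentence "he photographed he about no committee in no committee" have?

Two of the 5 distinct bracketings:
[S [NP [Pron he]] [VP [V photographed] [NP [NP [Pron he]] [PP [P about] [NP [NP [Det no] [N committee]] [PP [P in] [NP [Det no] [N committee]]]]]]]]
[S [NP [Pron he]] [VP [V photographed] [NP [NP [NP [Pron he]] [PP [P about] [NP [Det no] [N committee]]]] [PP [P in] [NP [Det no] [N committee]]]]]]
The trees differ in how a recursive rule is bracketed over the same span.

5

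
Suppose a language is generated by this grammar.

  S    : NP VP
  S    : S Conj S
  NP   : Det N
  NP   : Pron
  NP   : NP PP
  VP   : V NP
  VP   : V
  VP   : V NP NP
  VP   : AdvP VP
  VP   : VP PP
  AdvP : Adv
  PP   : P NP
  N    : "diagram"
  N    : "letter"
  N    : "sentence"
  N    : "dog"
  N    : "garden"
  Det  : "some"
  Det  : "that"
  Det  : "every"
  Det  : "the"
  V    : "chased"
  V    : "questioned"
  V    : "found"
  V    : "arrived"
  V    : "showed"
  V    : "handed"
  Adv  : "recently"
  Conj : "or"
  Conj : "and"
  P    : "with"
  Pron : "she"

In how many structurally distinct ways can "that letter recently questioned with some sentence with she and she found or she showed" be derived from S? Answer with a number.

10

Two of the 10 distinct bracketings:
[S [S [NP [Det that] [N letter]] [VP [AdvP [Adv recently]] [VP [VP [V questioned]] [PP [P with] [NP [NP [Det some] [N sentence]] [PP [P with] [NP [Pron she]]]]]]]] [Conj and] [S [S [NP [Pron she]] [VP [V found]]] [Conj or] [S [NP [Pron she]] [VP [V showed]]]]]
[S [S [NP [Det that] [N letter]] [VP [AdvP [Adv recently]] [VP [VP [VP [V questioned]] [PP [P with] [NP [Det some] [N sentence]]]] [PP [P with] [NP [Pron she]]]]]] [Conj and] [S [S [NP [Pron she]] [VP [V found]]] [Conj or] [S [NP [Pron she]] [VP [V showed]]]]]
The difference turns on whether NP → NP PP is used at the relevant span, versus an alternative expansion of NP.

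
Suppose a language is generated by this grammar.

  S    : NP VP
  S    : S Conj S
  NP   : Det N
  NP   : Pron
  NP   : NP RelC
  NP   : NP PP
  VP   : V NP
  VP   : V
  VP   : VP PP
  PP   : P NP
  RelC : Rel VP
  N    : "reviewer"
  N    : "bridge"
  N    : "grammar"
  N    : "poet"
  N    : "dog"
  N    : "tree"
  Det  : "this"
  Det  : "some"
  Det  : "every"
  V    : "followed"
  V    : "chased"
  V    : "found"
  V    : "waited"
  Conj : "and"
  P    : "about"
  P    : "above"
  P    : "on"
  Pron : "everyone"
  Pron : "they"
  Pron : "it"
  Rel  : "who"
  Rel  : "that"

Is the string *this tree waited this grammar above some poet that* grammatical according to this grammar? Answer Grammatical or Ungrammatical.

Ungrammatical

For S → NP VP, the only prefix that parses as NP is 'this tree', but the remainder 'waited this grammar above some poet that' is not a VP under these rules. The alternative S rule S → S Conj S likewise has no satisfying split.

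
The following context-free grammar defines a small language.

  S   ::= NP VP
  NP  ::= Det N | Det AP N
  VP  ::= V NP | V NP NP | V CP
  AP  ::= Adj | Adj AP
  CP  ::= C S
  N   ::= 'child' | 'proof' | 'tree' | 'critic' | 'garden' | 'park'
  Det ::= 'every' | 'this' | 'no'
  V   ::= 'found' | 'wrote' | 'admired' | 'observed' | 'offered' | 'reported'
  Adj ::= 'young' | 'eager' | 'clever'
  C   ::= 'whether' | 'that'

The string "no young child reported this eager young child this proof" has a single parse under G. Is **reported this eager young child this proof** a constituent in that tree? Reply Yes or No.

[S [NP [Det no] [AP [Adj young]] [N child]] [VP [V reported] [NP [Det this] [AP [Adj eager] [AP [Adj young]]] [N child]] [NP [Det this] [N proof]]]]
The words 'reported this eager young child this proof' are exhaustively dominated by a single VP node (built by VP → V NP NP), so they form a constituent.

Yes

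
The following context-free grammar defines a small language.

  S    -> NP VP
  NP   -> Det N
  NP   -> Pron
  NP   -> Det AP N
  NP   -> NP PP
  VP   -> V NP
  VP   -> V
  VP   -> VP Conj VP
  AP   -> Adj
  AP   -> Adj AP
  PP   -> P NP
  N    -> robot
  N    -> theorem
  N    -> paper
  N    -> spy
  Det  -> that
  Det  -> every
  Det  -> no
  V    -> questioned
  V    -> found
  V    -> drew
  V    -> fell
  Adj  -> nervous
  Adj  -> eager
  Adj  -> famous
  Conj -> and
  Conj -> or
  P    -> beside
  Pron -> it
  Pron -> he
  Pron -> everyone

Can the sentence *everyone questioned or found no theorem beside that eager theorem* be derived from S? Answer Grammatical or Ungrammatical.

[S [NP [Pron everyone]] [VP [VP [V questioned]] [Conj or] [VP [V found] [NP [NP [Det no] [N theorem]] [PP [P beside] [NP [Det that] [AP [Adj eager]] [N theorem]]]]]]]
Every word is introduced by a lexical rule and the phrasal rules combine the resulting categories into a single S.

Grammatical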